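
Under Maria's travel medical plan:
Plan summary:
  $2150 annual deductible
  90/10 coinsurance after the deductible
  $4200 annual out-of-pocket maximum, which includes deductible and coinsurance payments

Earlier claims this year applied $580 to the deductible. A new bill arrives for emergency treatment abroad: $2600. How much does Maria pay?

$580 of the $2150 deductible is already met, leaving $1570.
That leaves $2600 − $1570 = $1030 for coinsurance.
Coinsurance: $1030 × 10% = $103.
So the traveler owes $1570 + $103 = $1673 before any cap.
Cumulative spending $580 + $1673 = $2253 stays under the $4200 maximum.

$1673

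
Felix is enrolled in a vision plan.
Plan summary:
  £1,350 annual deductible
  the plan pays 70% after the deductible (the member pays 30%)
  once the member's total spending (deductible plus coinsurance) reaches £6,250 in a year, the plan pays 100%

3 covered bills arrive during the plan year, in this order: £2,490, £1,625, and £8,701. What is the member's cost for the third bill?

Claim 1 — £2,490: £1,350 finishes the deductible; £1,140 goes to coinsurance; coinsurance £1,140 × 30% = £342. Cost to member: £1,692. OOP to date £1,692.
Claim 2 — £1,625: deductible already satisfied, so member's share is 30% × £1,625 = £487.50. Member owes £487.50 (running OOP £2,179.50).
Claim 3 — £8,701: deductible met; 30% of £8,701 = £2,610.30. Member pays £2,610.30; OOP now £4,789.80.

£2,610.30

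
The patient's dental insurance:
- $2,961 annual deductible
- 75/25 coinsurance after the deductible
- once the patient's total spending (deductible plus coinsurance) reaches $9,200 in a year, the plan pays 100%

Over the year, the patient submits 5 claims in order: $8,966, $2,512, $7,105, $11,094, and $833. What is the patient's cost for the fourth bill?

$2,333.50

#1 ($8,966): deductible takes $2,961, $6,005 remains; coinsurance $6,005 × 25% = $1,501.25. Patient pays $4,462.25; OOP now $4,462.25.
#2 ($2,512): deductible met; 25% of $2,512 = $628. Patient owes $628 (running OOP $5,090.25).
#3 ($7,105): deductible already satisfied, so patient's share is 25% × $7,105 = $1,776.25. Patient owes $1,776.25 (running OOP $6,866.50).
#4 ($11,094): deductible met; 25% of $11,094 = $2,773.50. That would push OOP to $9,640, over the $9,200 cap, so patient pays $9,200 − $6,866.50 = $2,333.50.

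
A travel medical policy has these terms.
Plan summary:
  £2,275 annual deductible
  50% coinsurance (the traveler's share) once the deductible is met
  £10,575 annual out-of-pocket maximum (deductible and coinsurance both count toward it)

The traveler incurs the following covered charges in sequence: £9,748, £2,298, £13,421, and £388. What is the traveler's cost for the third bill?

Bill 1, £9,748: deductible takes £2,275, £7,473 remains; coinsurance £7,473 × 50% = £3,736.50. Traveler owes £6,011.50 (running OOP £6,011.50).
Bill 2, £2,298: deductible already satisfied, so traveler's share is 50% × £2,298 = £1,149. Traveler owes £1,149 (running OOP £7,160.50).
Bill 3, £13,421: 50% coinsurance on £13,421 = £6,710.50. OOP would hit £13,871 > £10,575, so the cap limits the traveler to £10,575 − £7,160.50 = £3,414.50.

£3,414.50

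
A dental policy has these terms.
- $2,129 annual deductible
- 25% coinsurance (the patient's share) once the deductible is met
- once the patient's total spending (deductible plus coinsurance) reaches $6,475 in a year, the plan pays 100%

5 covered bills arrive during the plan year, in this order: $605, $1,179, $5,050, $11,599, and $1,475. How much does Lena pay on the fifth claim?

Claim 1 — $605: fully absorbed by the deductible. Cost to patient: $605. OOP to date $605.
Claim 2 — $1,179: entire amount goes to the deductible. Cost to patient: $1,179. OOP to date $1,784.
Claim 3 — $5,050: deductible takes $345, $4,705 remains; 25% of $4,705 = $1,176.25. Patient pays $1,521.25; OOP now $3,305.25.
Claim 4 — $11,599: 25% coinsurance on $11,599 = $2,899.75. Patient owes $2,899.75 (running OOP $6,205).
Claim 5 — $1,475: deductible already satisfied, so patient's share is 25% × $1,475 = $368.75. That would push OOP to $6,573.75, over the $6,475 cap, so patient pays $6,475 − $6,205 = $270.

$270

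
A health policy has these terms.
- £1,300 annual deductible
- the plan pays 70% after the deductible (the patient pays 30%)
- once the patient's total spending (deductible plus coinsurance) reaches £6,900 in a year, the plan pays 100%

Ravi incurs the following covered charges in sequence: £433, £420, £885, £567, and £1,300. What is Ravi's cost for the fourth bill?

£170.10

Bill 1, £433: fully absorbed by the deductible. Cost to patient: £433. OOP to date £433.
Bill 2, £420: entire amount goes to the deductible. Cost to patient: £420. OOP to date £853.
Bill 3, £885: £447 finishes the deductible; £438 goes to coinsurance; 30% of £438 = £131.40. Patient pays £578.40; OOP now £1,431.40.
Bill 4, £567: deductible already satisfied, so patient's share is 30% × £567 = £170.10. Patient owes £170.10 (running OOP £1,601.50).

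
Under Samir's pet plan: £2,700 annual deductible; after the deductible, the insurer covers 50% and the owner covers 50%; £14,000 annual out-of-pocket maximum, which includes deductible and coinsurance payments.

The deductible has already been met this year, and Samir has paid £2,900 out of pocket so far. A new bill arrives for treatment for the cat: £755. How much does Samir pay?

The deductible is already satisfied, so the full bill goes to coinsurance.
Owner's 50% share of £755 is £377.50.
Cumulative spending £2,900 + £377.50 = £3,277.50 stays under the £14,000 maximum.

£377.50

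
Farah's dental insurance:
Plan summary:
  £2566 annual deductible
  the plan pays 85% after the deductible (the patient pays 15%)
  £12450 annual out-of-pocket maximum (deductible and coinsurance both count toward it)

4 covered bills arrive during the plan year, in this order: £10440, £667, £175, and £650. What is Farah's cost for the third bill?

#1 (£10440): deductible takes £2566, £7874 remains; coinsurance £7874 × 15% = £1181.10. Cost to patient: £3747.10. OOP to date £3747.10.
#2 (£667): deductible already satisfied, so patient's share is 15% × £667 = £100.05. Patient pays £100.05; OOP now £3847.15.
#3 (£175): 15% coinsurance on £175 = £26.25. Patient owes £26.25 (running OOP £3873.40).

£26.25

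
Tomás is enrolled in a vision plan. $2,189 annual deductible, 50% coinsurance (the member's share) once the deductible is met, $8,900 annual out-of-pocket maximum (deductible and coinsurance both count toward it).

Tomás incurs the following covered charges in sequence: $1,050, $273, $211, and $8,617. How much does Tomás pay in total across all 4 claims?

#1 ($1,050): fully absorbed by the deductible. Member owes $1,050 (running OOP $1,050).
#2 ($273): all of it applies to the deductible. Cost to member: $273. OOP to date $1,323.
#3 ($211): all of it applies to the deductible. Cost to member: $211. OOP to date $1,534.
#4 ($8,617): $655 to deductible, leaving $7,962; member's 50% is $3,981. Cost to member: $4,636. OOP to date $6,170.
Total paid by the member: $1,050 + $273 + $211 + $4,636 = $6,170.

$6,170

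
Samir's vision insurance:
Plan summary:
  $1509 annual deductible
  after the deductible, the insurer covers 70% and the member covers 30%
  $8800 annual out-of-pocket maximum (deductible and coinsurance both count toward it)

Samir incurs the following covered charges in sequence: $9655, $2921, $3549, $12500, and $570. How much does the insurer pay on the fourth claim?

$9593.80

#1 ($9655): deductible takes $1509, $8146 remains; coinsurance $8146 × 30% = $2443.80. Cost to member: $3952.80. OOP to date $3952.80. Insurer: $9655 − $3952.80 = $5702.20.
#2 ($2921): 30% coinsurance on $2921 = $876.30. Cost to member: $876.30. OOP to date $4829.10. Plan pays $2921 − $876.30 = $2044.70.
#3 ($3549): 30% coinsurance on $3549 = $1064.70. Cost to member: $1064.70. OOP to date $5893.80. Insurer: $3549 − $1064.70 = $2484.30.
#4 ($12500): 30% coinsurance on $12500 = $3750. That would push OOP to $9643.80, over the $8800 cap, so member pays $8800 − $5893.80 = $2906.20. Insurer: $12500 − $2906.20 = $9593.80.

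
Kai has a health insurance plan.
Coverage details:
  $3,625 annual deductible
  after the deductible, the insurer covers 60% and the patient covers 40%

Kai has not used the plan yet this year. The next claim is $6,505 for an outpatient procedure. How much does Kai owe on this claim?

$4,777

The full $3,625 deductible is still open; $3,625 of this bill applies to it.
After the $3,625 deductible portion, $6,505 − $3,625 = $2,880 is subject to coinsurance.
40% of $2,880 = $1,152 falls to the patient.
That puts the patient's cost at $3,625 + $1,152 = $4,777.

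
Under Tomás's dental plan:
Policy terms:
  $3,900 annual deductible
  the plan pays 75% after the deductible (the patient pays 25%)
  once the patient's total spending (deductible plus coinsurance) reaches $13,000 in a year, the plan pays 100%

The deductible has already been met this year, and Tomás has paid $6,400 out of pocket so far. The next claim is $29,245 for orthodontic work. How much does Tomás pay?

$6,600

With the deductible met, the entire $29,245 is subject to coinsurance.
25% of $29,245 = $7,311.25 falls to the patient.
That would bring total out-of-pocket to $13,711.25, past the $13,000 cap. The patient is capped at $13,000 − $6,400 = $6,600 on this claim.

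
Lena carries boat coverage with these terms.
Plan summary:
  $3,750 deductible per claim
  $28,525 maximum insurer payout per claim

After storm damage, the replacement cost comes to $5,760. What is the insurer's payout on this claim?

$2,010

Less the $3,750 deductible: $5,760 − $3,750 = $2,010.
That's under the $28,525 cap, so the insurer reimburses the full $2,010.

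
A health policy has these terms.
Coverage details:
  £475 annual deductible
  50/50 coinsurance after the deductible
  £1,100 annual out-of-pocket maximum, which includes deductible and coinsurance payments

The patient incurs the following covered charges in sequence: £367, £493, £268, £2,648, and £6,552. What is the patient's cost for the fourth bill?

#1 (£367): fully absorbed by the deductible. Cost to patient: £367. OOP to date £367.
#2 (£493): £108 to deductible, leaving £385; 50% of £385 = £192.50. Cost to patient: £300.50. OOP to date £667.50.
#3 (£268): 50% coinsurance on £268 = £134. Patient owes £134 (running OOP £801.50).
#4 (£2,648): 50% coinsurance on £2,648 = £1,324. Adding that to £801.50 gives £2,125.50, past the £1,100 cap; patient pays only £1,100 − £801.50 = £298.50.

£298.50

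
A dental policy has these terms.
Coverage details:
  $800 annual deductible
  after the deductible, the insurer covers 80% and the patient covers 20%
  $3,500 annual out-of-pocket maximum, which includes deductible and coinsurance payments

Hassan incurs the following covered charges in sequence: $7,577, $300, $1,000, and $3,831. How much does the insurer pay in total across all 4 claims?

$9,526.40

Claim 1 — $7,577: $800 finishes the deductible; $6,777 goes to coinsurance; 20% of $6,777 = $1,355.40. Cost to patient: $2,155.40. OOP to date $2,155.40. Insurer: $7,577 − $2,155.40 = $5,421.60.
Claim 2 — $300: 20% coinsurance on $300 = $60. Patient owes $60 (running OOP $2,215.40). Plan pays $300 − $60 = $240.
Claim 3 — $1,000: 20% coinsurance on $1,000 = $200. Patient pays $200; OOP now $2,415.40. Insurer: $1,000 − $200 = $800.
Claim 4 — $3,831: 20% coinsurance on $3,831 = $766.20. Patient pays $766.20; OOP now $3,181.60. Plan pays $3,831 − $766.20 = $3,064.80.
Insurer total = bills − patient's total = $12,708 − $3,181.60 = $9,526.40.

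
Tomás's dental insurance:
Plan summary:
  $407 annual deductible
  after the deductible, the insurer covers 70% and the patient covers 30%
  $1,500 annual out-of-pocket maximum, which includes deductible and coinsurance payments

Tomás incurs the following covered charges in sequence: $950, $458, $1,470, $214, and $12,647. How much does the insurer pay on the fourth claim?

$149.80

Claim 1 ($950): $407 finishes the deductible; $543 goes to coinsurance; coinsurance $543 × 30% = $162.90. Patient owes $569.90 (running OOP $569.90). Plan pays $950 − $569.90 = $380.10.
Claim 2 ($458): deductible met; 30% of $458 = $137.40. Patient owes $137.40 (running OOP $707.30). Insurer: $458 − $137.40 = $320.60.
Claim 3 ($1,470): 30% coinsurance on $1,470 = $441. Patient pays $441; OOP now $1,148.30. Insurer: $1,470 − $441 = $1,029.
Claim 4 ($214): deductible already satisfied, so patient's share is 30% × $214 = $64.20. Patient owes $64.20 (running OOP $1,212.50). Plan pays $214 − $64.20 = $149.80.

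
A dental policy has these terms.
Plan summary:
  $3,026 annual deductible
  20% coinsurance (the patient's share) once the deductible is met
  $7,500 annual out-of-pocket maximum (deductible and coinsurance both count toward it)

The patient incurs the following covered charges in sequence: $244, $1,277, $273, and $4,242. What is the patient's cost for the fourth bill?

$1,834

Claim 1 — $244: all of it applies to the deductible. Cost to patient: $244. OOP to date $244.
Claim 2 — $1,277: all of it applies to the deductible. Patient owes $1,277 (running OOP $1,521).
Claim 3 — $273: all of it applies to the deductible. Cost to patient: $273. OOP to date $1,794.
Claim 4 — $4,242: deductible takes $1,232, $3,010 remains; patient's 20% is $602. Patient pays $1,834; OOP now $3,628.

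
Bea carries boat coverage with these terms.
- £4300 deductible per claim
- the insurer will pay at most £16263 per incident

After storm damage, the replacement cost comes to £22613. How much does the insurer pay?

After the deductible, £22613 − £4300 = £18313 remains.
The £16263 per-incident cap binds; insurer pays £16263.

£16263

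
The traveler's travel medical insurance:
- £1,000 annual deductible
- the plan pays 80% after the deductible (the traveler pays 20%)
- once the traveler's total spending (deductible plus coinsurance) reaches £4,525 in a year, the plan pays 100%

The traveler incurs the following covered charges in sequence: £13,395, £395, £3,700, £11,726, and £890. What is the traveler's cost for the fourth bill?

Bill 1, £13,395: £1,000 finishes the deductible; £12,395 goes to coinsurance; 20% of £12,395 = £2,479. Traveler owes £3,479 (running OOP £3,479).
Bill 2, £395: deductible already satisfied, so traveler's share is 20% × £395 = £79. Cost to traveler: £79. OOP to date £3,558.
Bill 3, £3,700: deductible already satisfied, so traveler's share is 20% × £3,700 = £740. Traveler owes £740 (running OOP £4,298).
Bill 4, £11,726: deductible already satisfied, so traveler's share is 20% × £11,726 = £2,345.20. Adding that to £4,298 gives £6,643.20, past the £4,525 cap; traveler pays only £4,525 − £4,298 = £227.

£227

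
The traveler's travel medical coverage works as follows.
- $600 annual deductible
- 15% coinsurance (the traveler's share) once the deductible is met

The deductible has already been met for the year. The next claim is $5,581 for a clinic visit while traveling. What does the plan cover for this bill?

With the deductible met, the entire $5,581 is subject to coinsurance.
Traveler's 15% share of $5,581 is $837.15.
The insurer covers the remainder: $5,581 − $837.15 = $4,743.85.

$4,743.85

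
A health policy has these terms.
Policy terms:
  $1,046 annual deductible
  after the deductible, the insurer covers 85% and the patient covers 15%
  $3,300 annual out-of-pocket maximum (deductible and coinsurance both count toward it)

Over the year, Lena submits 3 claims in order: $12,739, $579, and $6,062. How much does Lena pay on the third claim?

Bill 1, $12,739: deductible takes $1,046, $11,693 remains; patient's 15% is $1,753.95. Patient owes $2,799.95 (running OOP $2,799.95).
Bill 2, $579: 15% coinsurance on $579 = $86.85. Cost to patient: $86.85. OOP to date $2,886.80.
Bill 3, $6,062: deductible met; 15% of $6,062 = $909.30. OOP would hit $3,796.10 > $3,300, so the cap limits the patient to $3,300 − $2,886.80 = $413.20.

$413.20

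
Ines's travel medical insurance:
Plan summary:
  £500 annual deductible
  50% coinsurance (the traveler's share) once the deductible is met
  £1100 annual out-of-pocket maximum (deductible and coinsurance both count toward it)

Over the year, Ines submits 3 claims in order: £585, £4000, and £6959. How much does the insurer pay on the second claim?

£3442.50

#1 (£585): £500 finishes the deductible; £85 goes to coinsurance; coinsurance £85 × 50% = £42.50. Traveler pays £542.50; OOP now £542.50. Plan pays £585 − £542.50 = £42.50.
#2 (£4000): 50% coinsurance on £4000 = £2000. Adding that to £542.50 gives £2542.50, past the £1100 cap; traveler pays only £1100 − £542.50 = £557.50. Insurer: £4000 − £557.50 = £3442.50.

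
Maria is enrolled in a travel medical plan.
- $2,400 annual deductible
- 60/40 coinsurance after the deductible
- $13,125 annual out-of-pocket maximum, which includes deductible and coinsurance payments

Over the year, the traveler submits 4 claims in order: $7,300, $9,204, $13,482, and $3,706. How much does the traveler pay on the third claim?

$5,083.40

Claim 1 ($7,300): $2,400 to deductible, leaving $4,900; coinsurance $4,900 × 40% = $1,960. Traveler owes $4,360 (running OOP $4,360).
Claim 2 ($9,204): deductible already satisfied, so traveler's share is 40% × $9,204 = $3,681.60. Cost to traveler: $3,681.60. OOP to date $8,041.60.
Claim 3 ($13,482): 40% coinsurance on $13,482 = $5,392.80. OOP would hit $13,434.40 > $13,125, so the cap limits the traveler to $13,125 − $8,041.60 = $5,083.40.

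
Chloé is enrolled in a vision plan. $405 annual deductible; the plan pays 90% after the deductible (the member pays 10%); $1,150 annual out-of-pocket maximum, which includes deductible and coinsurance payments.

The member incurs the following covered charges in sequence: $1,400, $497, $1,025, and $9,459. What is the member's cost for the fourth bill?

Claim 1 ($1,400): $405 to deductible, leaving $995; 10% of $995 = $99.50. Member pays $504.50; OOP now $504.50.
Claim 2 ($497): deductible met; 10% of $497 = $49.70. Cost to member: $49.70. OOP to date $554.20.
Claim 3 ($1,025): deductible met; 10% of $1,025 = $102.50. Member owes $102.50 (running OOP $656.70).
Claim 4 ($9,459): deductible already satisfied, so member's share is 10% × $9,459 = $945.90. Adding that to $656.70 gives $1,602.60, past the $1,150 cap; member pays only $1,150 − $656.70 = $493.30.

$493.30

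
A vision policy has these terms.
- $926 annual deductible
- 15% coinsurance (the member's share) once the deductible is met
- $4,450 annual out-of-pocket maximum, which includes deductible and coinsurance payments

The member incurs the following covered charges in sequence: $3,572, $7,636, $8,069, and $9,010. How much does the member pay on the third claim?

Claim 1 ($3,572): $926 to deductible, leaving $2,646; member's 15% is $396.90. Member pays $1,322.90; OOP now $1,322.90.
Claim 2 ($7,636): deductible met; 15% of $7,636 = $1,145.40. Member owes $1,145.40 (running OOP $2,468.30).
Claim 3 ($8,069): deductible met; 15% of $8,069 = $1,210.35. Cost to member: $1,210.35. OOP to date $3,678.65.

$1,210.35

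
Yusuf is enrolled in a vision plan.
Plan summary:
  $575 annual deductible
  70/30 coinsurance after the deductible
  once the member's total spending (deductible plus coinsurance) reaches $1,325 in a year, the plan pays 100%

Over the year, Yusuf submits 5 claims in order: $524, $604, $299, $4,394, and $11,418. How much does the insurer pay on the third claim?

#1 ($524): all of it applies to the deductible. Member owes $524 (running OOP $524). Plan pays $524 − $524 = $0.
#2 ($604): $51 to deductible, leaving $553; member's 30% is $165.90. Cost to member: $216.90. OOP to date $740.90. Plan pays $604 − $216.90 = $387.10.
#3 ($299): 30% coinsurance on $299 = $89.70. Member pays $89.70; OOP now $830.60. Plan pays $299 − $89.70 = $209.30.

$209.30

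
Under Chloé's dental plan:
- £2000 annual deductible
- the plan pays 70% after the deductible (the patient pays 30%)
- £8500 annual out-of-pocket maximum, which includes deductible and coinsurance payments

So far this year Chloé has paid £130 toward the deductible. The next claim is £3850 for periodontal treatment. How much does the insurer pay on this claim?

Deductible still to meet: £2000 − £130 = £1870.
The remaining £1980 (= £3850 − £1870) moves to coinsurance.
Coinsurance: £1980 × 30% = £594.
Patient responsibility before any cap: £1870 + £594 = £2464.
Year-to-date out-of-pocket becomes £130 + £2464 = £2594, still under the £8500 maximum, so no cap applies.
Insurer pays the balance: £3850 − £2464 = £1386.

£1386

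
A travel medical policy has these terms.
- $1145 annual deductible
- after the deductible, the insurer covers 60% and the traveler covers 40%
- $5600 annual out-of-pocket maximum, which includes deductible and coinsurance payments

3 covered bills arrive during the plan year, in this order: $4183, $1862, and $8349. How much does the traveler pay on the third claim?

$2495

Bill 1, $4183: deductible takes $1145, $3038 remains; coinsurance $3038 × 40% = $1215.20. Traveler pays $2360.20; OOP now $2360.20.
Bill 2, $1862: deductible already satisfied, so traveler's share is 40% × $1862 = $744.80. Cost to traveler: $744.80. OOP to date $3105.
Bill 3, $8349: deductible met; 40% of $8349 = $3339.60. OOP would hit $6444.60 > $5600, so the cap limits the traveler to $5600 − $3105 = $2495.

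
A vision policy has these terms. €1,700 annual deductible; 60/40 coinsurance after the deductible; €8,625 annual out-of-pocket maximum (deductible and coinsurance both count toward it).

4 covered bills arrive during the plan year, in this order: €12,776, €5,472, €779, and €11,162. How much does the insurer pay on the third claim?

€473.20

Bill 1, €12,776: €1,700 finishes the deductible; €11,076 goes to coinsurance; member's 40% is €4,430.40. Member pays €6,130.40; OOP now €6,130.40. Insurer: €12,776 − €6,130.40 = €6,645.60.
Bill 2, €5,472: deductible already satisfied, so member's share is 40% × €5,472 = €2,188.80. Cost to member: €2,188.80. OOP to date €8,319.20. Plan pays €5,472 − €2,188.80 = €3,283.20.
Bill 3, €779: deductible met; 40% of €779 = €311.60. Adding that to €8,319.20 gives €8,630.80, past the €8,625 cap; member pays only €8,625 − €8,319.20 = €305.80. Insurer: €779 − €305.80 = €473.20.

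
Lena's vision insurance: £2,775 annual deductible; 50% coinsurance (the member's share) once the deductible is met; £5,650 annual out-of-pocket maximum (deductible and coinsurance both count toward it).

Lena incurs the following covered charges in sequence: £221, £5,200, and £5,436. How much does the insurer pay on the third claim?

£3,884

#1 (£221): all of it applies to the deductible. Member pays £221; OOP now £221. Insurer: £221 − £221 = £0.
#2 (£5,200): £2,554 finishes the deductible; £2,646 goes to coinsurance; coinsurance £2,646 × 50% = £1,323. Member pays £3,877; OOP now £4,098. Insurer: £5,200 − £3,877 = £1,323.
#3 (£5,436): deductible already satisfied, so member's share is 50% × £5,436 = £2,718. That would push OOP to £6,816, over the £5,650 cap, so member pays £5,650 − £4,098 = £1,552. Plan pays £5,436 − £1,552 = £3,884.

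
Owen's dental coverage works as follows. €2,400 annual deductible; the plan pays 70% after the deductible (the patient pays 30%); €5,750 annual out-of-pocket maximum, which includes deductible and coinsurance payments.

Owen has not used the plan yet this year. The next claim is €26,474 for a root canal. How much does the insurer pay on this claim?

Deductible not yet touched, so the first €2,400 of the bill goes to the deductible.
After the €2,400 deductible portion, €26,474 − €2,400 = €24,074 is subject to coinsurance.
30% of €24,074 = €7,222.20 falls to the patient.
So the patient owes €2,400 + €7,222.20 = €9,622.20 before any cap.
Adding €9,622.20 to the €0 already spent would give €9,622.20, which exceeds the €5,750 cap; the patient pays just €5,750 − €0 = €5,750.
Insurer pays the balance: €26,474 − €5,750 = €20,724.

€20,724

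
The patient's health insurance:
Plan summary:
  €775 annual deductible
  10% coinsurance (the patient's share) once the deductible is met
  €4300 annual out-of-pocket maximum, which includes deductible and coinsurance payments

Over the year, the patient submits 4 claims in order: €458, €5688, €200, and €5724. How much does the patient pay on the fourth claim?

Claim 1 — €458: all of it applies to the deductible. Cost to patient: €458. OOP to date €458.
Claim 2 — €5688: €317 to deductible, leaving €5371; patient's 10% is €537.10. Patient owes €854.10 (running OOP €1312.10).
Claim 3 — €200: 10% coinsurance on €200 = €20. Cost to patient: €20. OOP to date €1332.10.
Claim 4 — €5724: deductible met; 10% of €5724 = €572.40. Patient pays €572.40; OOP now €1904.50.

€572.40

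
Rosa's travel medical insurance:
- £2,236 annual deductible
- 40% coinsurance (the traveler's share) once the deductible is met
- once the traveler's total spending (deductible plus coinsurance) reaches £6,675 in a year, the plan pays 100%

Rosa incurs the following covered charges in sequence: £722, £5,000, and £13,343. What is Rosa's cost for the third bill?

£3,044.60

Claim 1 (£722): all of it applies to the deductible. Traveler pays £722; OOP now £722.
Claim 2 (£5,000): £1,514 to deductible, leaving £3,486; 40% of £3,486 = £1,394.40. Cost to traveler: £2,908.40. OOP to date £3,630.40.
Claim 3 (£13,343): 40% coinsurance on £13,343 = £5,337.20. That would push OOP to £8,967.60, over the £6,675 cap, so traveler pays £6,675 − £3,630.40 = £3,044.60.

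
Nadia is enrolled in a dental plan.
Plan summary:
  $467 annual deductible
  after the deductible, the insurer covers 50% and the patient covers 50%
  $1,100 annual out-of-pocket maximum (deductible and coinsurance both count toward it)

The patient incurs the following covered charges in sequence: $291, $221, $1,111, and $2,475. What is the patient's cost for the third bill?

$555.50

Claim 1 ($291): entire amount goes to the deductible. Patient pays $291; OOP now $291.
Claim 2 ($221): deductible takes $176, $45 remains; coinsurance $45 × 50% = $22.50. Patient owes $198.50 (running OOP $489.50).
Claim 3 ($1,111): 50% coinsurance on $1,111 = $555.50. Cost to patient: $555.50. OOP to date $1,045.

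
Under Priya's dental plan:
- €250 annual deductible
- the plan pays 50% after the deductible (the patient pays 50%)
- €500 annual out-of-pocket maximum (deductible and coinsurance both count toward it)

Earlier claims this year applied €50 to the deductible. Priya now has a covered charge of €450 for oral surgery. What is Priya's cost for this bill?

€325

€50 of the €250 deductible is already met, leaving €200.
That leaves €450 − €200 = €250 for coinsurance.
Patient's 50% share of €250 is €125.
Patient responsibility before any cap: €200 + €125 = €325.
Total out-of-pocket so far would be €50 + €325 = €375, below the €500 cap — no reduction.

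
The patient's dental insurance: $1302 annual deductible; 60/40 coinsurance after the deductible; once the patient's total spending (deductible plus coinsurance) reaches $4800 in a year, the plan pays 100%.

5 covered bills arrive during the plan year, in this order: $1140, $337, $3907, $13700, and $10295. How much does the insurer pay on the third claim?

Claim 1 — $1140: all of it applies to the deductible. Cost to patient: $1140. OOP to date $1140. Insurer: $1140 − $1140 = $0.
Claim 2 — $337: deductible takes $162, $175 remains; 40% of $175 = $70. Cost to patient: $232. OOP to date $1372. Plan pays $337 − $232 = $105.
Claim 3 — $3907: deductible met; 40% of $3907 = $1562.80. Cost to patient: $1562.80. OOP to date $2934.80. Insurer: $3907 − $1562.80 = $2344.20.

$2344.20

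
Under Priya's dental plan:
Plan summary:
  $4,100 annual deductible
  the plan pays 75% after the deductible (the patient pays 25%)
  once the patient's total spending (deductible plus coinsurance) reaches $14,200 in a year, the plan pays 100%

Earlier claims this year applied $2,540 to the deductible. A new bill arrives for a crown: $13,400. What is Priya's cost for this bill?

Deductible still to meet: $4,100 − $2,540 = $1,560.
After the $1,560 deductible portion, $13,400 − $1,560 = $11,840 is subject to coinsurance.
Coinsurance: $11,840 × 25% = $2,960.
So the patient owes $1,560 + $2,960 = $4,520 before any cap.
Cumulative spending $2,540 + $4,520 = $7,060 stays under the $14,200 maximum.

$4,520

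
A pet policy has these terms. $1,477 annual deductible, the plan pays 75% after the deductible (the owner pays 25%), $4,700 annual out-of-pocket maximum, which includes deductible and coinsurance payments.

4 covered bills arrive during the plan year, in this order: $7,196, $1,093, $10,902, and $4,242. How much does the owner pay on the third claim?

$1,520

Claim 1 ($7,196): $1,477 to deductible, leaving $5,719; owner's 25% is $1,429.75. Cost to owner: $2,906.75. OOP to date $2,906.75.
Claim 2 ($1,093): deductible already satisfied, so owner's share is 25% × $1,093 = $273.25. Owner pays $273.25; OOP now $3,180.
Claim 3 ($10,902): 25% coinsurance on $10,902 = $2,725.50. Adding that to $3,180 gives $5,905.50, past the $4,700 cap; owner pays only $4,700 − $3,180 = $1,520.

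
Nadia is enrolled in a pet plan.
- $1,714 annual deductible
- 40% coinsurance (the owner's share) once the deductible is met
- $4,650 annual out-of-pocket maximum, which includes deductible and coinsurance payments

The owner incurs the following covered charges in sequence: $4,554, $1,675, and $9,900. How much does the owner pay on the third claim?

$1,130

Bill 1, $4,554: deductible takes $1,714, $2,840 remains; coinsurance $2,840 × 40% = $1,136. Owner pays $2,850; OOP now $2,850.
Bill 2, $1,675: deductible already satisfied, so owner's share is 40% × $1,675 = $670. Owner owes $670 (running OOP $3,520).
Bill 3, $9,900: 40% coinsurance on $9,900 = $3,960. Adding that to $3,520 gives $7,480, past the $4,650 cap; owner pays only $4,650 − $3,520 = $1,130.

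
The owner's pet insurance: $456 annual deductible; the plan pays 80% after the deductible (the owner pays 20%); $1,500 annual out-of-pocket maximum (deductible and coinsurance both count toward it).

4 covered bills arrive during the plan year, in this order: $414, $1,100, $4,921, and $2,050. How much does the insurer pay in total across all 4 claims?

$6,985

#1 ($414): entire amount goes to the deductible. Owner pays $414; OOP now $414. Plan pays $414 − $414 = $0.
#2 ($1,100): $42 to deductible, leaving $1,058; coinsurance $1,058 × 20% = $211.60. Owner owes $253.60 (running OOP $667.60). Plan pays $1,100 − $253.60 = $846.40.
#3 ($4,921): deductible already satisfied, so owner's share is 20% × $4,921 = $984.20. That would push OOP to $1,651.80, over the $1,500 cap, so owner pays $1,500 − $667.60 = $832.40. Plan pays $4,921 − $832.40 = $4,088.60.
#4 ($2,050): 20% coinsurance on $2,050 = $410. That would push OOP to $1,910, over the $1,500 cap, so owner pays $1,500 − $1,500 = $0. Insurer: $2,050 − $0 = $2,050.
Insurer total = bills − owner's total = $8,485 − $1,500 = $6,985.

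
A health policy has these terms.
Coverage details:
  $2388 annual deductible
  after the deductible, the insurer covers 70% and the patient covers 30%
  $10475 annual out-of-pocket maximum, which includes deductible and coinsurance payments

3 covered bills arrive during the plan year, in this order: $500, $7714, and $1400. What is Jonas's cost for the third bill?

#1 ($500): all of it applies to the deductible. Patient pays $500; OOP now $500.
#2 ($7714): $1888 finishes the deductible; $5826 goes to coinsurance; 30% of $5826 = $1747.80. Cost to patient: $3635.80. OOP to date $4135.80.
#3 ($1400): 30% coinsurance on $1400 = $420. Patient owes $420 (running OOP $4555.80).

$420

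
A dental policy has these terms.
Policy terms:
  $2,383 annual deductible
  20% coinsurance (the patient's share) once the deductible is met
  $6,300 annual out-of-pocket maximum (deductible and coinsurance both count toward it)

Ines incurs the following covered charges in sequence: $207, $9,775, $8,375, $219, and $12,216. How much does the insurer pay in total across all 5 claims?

Claim 1 — $207: entire amount goes to the deductible. Patient pays $207; OOP now $207. Insurer: $207 − $207 = $0.
Claim 2 — $9,775: $2,176 finishes the deductible; $7,599 goes to coinsurance; 20% of $7,599 = $1,519.80. Patient pays $3,695.80; OOP now $3,902.80. Insurer: $9,775 − $3,695.80 = $6,079.20.
Claim 3 — $8,375: deductible already satisfied, so patient's share is 20% × $8,375 = $1,675. Cost to patient: $1,675. OOP to date $5,577.80. Plan pays $8,375 − $1,675 = $6,700.
Claim 4 — $219: deductible already satisfied, so patient's share is 20% × $219 = $43.80. Patient owes $43.80 (running OOP $5,621.60). Insurer: $219 − $43.80 = $175.20.
Claim 5 — $12,216: deductible already satisfied, so patient's share is 20% × $12,216 = $2,443.20. OOP would hit $8,064.80 > $6,300, so the cap limits the patient to $6,300 − $5,621.60 = $678.40. Plan pays $12,216 − $678.40 = $11,537.60.
Insurer total: $0 + $6,079.20 + $6,700 + $175.20 + $11,537.60 = $24,492.

$24,492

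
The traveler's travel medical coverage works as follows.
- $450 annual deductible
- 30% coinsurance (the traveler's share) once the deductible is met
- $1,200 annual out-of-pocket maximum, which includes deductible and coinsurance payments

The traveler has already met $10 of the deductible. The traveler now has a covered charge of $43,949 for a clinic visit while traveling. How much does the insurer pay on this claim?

Deductible still to meet: $450 − $10 = $440.
After the $440 deductible portion, $43,949 − $440 = $43,509 is subject to coinsurance.
Traveler's 30% share of $43,509 is $13,052.70.
That puts the traveler's cost at $440 + $13,052.70 = $13,492.70 before any cap.
That would bring total out-of-pocket to $13,502.70, past the $1,200 cap. The traveler is capped at $1,200 − $10 = $1,190 on this claim.
The plan picks up $43,949 − $1,190 = $42,759.

$42,759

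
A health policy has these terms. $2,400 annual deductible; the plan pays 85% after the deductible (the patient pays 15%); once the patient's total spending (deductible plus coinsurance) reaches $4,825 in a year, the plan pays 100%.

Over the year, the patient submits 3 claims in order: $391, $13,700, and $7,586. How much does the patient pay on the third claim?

$671.35

Claim 1 ($391): fully absorbed by the deductible. Patient pays $391; OOP now $391.
Claim 2 ($13,700): $2,009 finishes the deductible; $11,691 goes to coinsurance; 15% of $11,691 = $1,753.65. Cost to patient: $3,762.65. OOP to date $4,153.65.
Claim 3 ($7,586): deductible met; 15% of $7,586 = $1,137.90. That would push OOP to $5,291.55, over the $4,825 cap, so patient pays $4,825 − $4,153.65 = $671.35.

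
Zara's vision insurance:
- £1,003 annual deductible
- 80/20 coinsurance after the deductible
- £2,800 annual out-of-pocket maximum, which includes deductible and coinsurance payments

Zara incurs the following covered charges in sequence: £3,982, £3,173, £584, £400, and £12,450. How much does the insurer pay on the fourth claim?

£320

Claim 1 — £3,982: deductible takes £1,003, £2,979 remains; 20% of £2,979 = £595.80. Member pays £1,598.80; OOP now £1,598.80. Insurer: £3,982 − £1,598.80 = £2,383.20.
Claim 2 — £3,173: deductible met; 20% of £3,173 = £634.60. Member pays £634.60; OOP now £2,233.40. Plan pays £3,173 − £634.60 = £2,538.40.
Claim 3 — £584: deductible met; 20% of £584 = £116.80. Member owes £116.80 (running OOP £2,350.20). Plan pays £584 − £116.80 = £467.20.
Claim 4 — £400: deductible already satisfied, so member's share is 20% × £400 = £80. Member pays £80; OOP now £2,430.20. Plan pays £400 − £80 = £320.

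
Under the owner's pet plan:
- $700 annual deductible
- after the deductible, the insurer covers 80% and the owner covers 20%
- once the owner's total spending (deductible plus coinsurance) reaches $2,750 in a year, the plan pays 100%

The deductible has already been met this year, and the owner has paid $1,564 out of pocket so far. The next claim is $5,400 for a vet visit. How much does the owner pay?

The deductible is already satisfied, so the full bill goes to coinsurance.
Coinsurance: $5,400 × 20% = $1,080.
Total out-of-pocket so far would be $1,564 + $1,080 = $2,644, below the $2,750 cap — no reduction.

$1,080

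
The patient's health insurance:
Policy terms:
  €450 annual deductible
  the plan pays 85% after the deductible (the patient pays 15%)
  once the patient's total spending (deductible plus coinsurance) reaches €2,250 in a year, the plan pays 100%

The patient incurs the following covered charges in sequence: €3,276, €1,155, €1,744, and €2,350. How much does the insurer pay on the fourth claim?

#1 (€3,276): €450 finishes the deductible; €2,826 goes to coinsurance; 15% of €2,826 = €423.90. Patient pays €873.90; OOP now €873.90. Plan pays €3,276 − €873.90 = €2,402.10.
#2 (€1,155): deductible already satisfied, so patient's share is 15% × €1,155 = €173.25. Patient owes €173.25 (running OOP €1,047.15). Plan pays €1,155 − €173.25 = €981.75.
#3 (€1,744): 15% coinsurance on €1,744 = €261.60. Patient owes €261.60 (running OOP €1,308.75). Plan pays €1,744 − €261.60 = €1,482.40.
#4 (€2,350): deductible already satisfied, so patient's share is 15% × €2,350 = €352.50. Patient owes €352.50 (running OOP €1,661.25). Insurer: €2,350 − €352.50 = €1,997.50.

€1,997.50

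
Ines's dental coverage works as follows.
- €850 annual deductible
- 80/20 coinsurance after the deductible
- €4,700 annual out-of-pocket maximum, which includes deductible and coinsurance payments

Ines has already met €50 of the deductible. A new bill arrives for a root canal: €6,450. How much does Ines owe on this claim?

€1,930

Deductible still to meet: €850 − €50 = €800.
That leaves €6,450 − €800 = €5,650 for coinsurance.
Coinsurance: €5,650 × 20% = €1,130.
That puts the patient's cost at €800 + €1,130 = €1,930 before any cap.
Total out-of-pocket so far would be €50 + €1,930 = €1,980, below the €4,700 cap — no reduction.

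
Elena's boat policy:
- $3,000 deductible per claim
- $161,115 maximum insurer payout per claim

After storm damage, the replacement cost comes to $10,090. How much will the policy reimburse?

After the deductible, $10,090 − $3,000 = $7,090 remains.
$7,090 is within the $161,115 limit, so the insurer pays $7,090.

$7,090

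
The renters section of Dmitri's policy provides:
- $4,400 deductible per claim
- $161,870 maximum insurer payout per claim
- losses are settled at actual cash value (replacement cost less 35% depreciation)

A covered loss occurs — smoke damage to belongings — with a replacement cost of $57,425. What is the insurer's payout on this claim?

Actual cash value after 35% depreciation: $57,425 × 65% = $37,326.25.
After the deductible, $37,326.25 − $4,400 = $32,926.25 remains.
That's under the $161,870 cap, so the insurer reimburses the full $32,926.25.

$32,926.25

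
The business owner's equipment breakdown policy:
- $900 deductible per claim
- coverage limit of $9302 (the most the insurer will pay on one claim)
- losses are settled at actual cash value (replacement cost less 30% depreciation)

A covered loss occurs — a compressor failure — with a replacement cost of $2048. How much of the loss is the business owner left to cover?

Depreciate 30%: the covered value is $2048 × 0.7 = $1433.60.
After the deductible, $1433.60 − $900 = $533.60 remains.
$533.60 ≤ $9302, so the limit doesn't bind; insurer pays $533.60.
The business owner bears the rest of the original loss: $2048 − $533.60 = $1514.40.

$1514.40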